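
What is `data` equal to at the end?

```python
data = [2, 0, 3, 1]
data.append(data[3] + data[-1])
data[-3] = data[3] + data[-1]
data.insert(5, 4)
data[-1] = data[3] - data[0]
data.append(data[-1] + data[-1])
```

[2, 0, 3, 1, 2, -1, -2]

append data[3]+data[-1] = 1+1 = 2 → [2, 0, 3, 1, 2]
data[-3] = data[3]+data[-1] = 1+2 = 3 → [2, 0, 3, 1, 2]
insert 4 at 5 → [2, 0, 3, 1, 2, 4]
data[-1] = data[3]-data[0] = 1-2 = -1 → [2, 0, 3, 1, 2, -1]
append data[-1]+data[-1] = (-1)+(-1) = -2 → [2, 0, 3, 1, 2, -1, -2]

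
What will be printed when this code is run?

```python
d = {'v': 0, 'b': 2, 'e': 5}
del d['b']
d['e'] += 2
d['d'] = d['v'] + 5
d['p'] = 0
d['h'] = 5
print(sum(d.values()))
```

del 'b' → {'v': 0, 'e': 5}
d['e'] = 5+2 = 7 → {'v': 0, 'e': 7}
d['d'] = d['v']+5 = 5 → {'v': 0, 'e': 7, 'd': 5}
d['p'] = 0 → {'v': 0, 'e': 7, 'd': 5, 'p': 0}
d['h'] = 5 → {'v': 0, 'e': 7, 'd': 5, 'p': 0, 'h': 5}
sum of values = 17

17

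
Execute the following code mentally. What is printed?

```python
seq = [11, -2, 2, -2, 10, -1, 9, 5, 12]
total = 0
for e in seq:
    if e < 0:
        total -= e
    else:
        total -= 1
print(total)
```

e=11: not <0, total = 0-1 = -1
e=-2: <0, total = (-1)-(-2) = 1
e=2: not <0, total = 1-1 = 0
e=-2: <0, total = 0-(-2) = 2
e=10: not <0, total = 2-1 = 1
e=-1: <0, total = 1-(-1) = 2
e=9: not <0, total = 2-1 = 1
e=5: not <0, total = 1-1 = 0
e=12: not <0, total = 0-1 = -1

-1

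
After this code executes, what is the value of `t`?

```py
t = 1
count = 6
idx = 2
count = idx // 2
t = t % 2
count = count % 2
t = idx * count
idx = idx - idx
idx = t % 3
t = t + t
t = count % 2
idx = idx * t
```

1

count = 2//2 = 1
t = 1%2 = 1
count = 1%2 = 1
t = 2*1 = 2
idx = 2-2 = 0
idx = 2%3 = 2
t = 2+2 = 4
t = 1%2 = 1
idx = 2*1 = 2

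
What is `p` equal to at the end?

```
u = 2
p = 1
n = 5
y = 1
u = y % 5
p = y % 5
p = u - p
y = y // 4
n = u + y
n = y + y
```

0

u = 1%5 = 1
p = 1%5 = 1
p = 1-1 = 0
y = 1//4 = 0
n = 1+0 = 1
n = 0+0 = 0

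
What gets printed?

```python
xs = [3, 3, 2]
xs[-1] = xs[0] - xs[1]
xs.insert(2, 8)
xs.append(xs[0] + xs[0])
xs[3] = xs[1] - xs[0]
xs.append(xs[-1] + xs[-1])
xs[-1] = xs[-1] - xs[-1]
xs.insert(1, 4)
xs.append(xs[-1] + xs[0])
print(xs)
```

xs[-1] = xs[0]-xs[1] = 3-3 = 0 → [3, 3, 0]
insert 8 at 2 → [3, 3, 8, 0]
append xs[0]+xs[0] = 3+3 = 6 → [3, 3, 8, 0, 6]
xs[3] = xs[1]-xs[0] = 3-3 = 0 → [3, 3, 8, 0, 6]
append xs[-1]+xs[-1] = 6+6 = 12 → [3, 3, 8, 0, 6, 12]
xs[-1] = xs[-1]-xs[-1] = 12-12 = 0 → [3, 3, 8, 0, 6, 0]
insert 4 at 1 → [3, 4, 3, 8, 0, 6, 0]
append xs[-1]+xs[0] = 0+3 = 3 → [3, 4, 3, 8, 0, 6, 0, 3]

[3, 4, 3, 8, 0, 6, 0, 3]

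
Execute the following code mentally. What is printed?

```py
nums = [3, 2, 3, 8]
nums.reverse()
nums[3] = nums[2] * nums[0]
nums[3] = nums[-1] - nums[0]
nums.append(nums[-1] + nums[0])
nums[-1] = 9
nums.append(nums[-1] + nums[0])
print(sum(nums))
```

47

reverse → [8, 3, 2, 3]
nums[3] = nums[2]*nums[0] = 2*8 = 16 → [8, 3, 2, 16]
nums[3] = nums[-1]-nums[0] = 16-8 = 8 → [8, 3, 2, 8]
append nums[-1]+nums[0] = 8+8 = 16 → [8, 3, 2, 8, 16]
nums[-1] = 9 → [8, 3, 2, 8, 9]
append nums[-1]+nums[0] = 9+8 = 17 → [8, 3, 2, 8, 9, 17]
sum = 47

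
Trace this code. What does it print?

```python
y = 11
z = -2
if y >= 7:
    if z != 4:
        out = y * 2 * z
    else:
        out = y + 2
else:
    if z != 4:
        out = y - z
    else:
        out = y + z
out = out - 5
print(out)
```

y=11, z=-2
y >= 7 is True; z != 4 is True
→ out = y * 2 * z = -44
out = (-44)-5 = -49

-49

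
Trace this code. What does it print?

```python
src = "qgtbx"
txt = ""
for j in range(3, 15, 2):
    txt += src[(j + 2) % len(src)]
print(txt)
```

qtxgbq

j=3: add src[0]='q' → 'q'
j=5: add src[2]='t' → 'qt'
j=7: add src[4]='x' → 'qtx'
j=9: add src[1]='g' → 'qtxg'
j=11: add src[3]='b' → 'qtxgb'
j=13: add src[0]='q' → 'qtxgbq'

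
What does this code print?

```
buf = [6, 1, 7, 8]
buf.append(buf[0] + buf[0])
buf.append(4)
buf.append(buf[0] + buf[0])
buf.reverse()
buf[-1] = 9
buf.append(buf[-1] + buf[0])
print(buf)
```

append buf[0]+buf[0] = 6+6 = 12 → [6, 1, 7, 8, 12]
append 4 → [6, 1, 7, 8, 12, 4]
append buf[0]+buf[0] = 6+6 = 12 → [6, 1, 7, 8, 12, 4, 12]
reverse → [12, 4, 12, 8, 7, 1, 6]
buf[-1] = 9 → [12, 4, 12, 8, 7, 1, 9]
append buf[-1]+buf[0] = 9+12 = 21 → [12, 4, 12, 8, 7, 1, 9, 21]

[12, 4, 12, 8, 7, 1, 9, 21]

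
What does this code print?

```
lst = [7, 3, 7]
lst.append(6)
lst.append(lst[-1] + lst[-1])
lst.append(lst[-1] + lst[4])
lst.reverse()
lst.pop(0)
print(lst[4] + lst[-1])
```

append 6 → [7, 3, 7, 6]
append lst[-1]+lst[-1] = 6+6 = 12 → [7, 3, 7, 6, 12]
append lst[-1]+lst[4] = 12+12 = 24 → [7, 3, 7, 6, 12, 24]
reverse → [24, 12, 6, 7, 3, 7]
pop(0) removes 24 → [12, 6, 7, 3, 7]
lst[4]+lst[-1] = 7+7 = 14

14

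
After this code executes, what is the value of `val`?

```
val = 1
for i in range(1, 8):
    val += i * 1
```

i=1: val = 1+1*1 = 2
i=2: val = 2+2*1 = 4
i=3: val = 4+3*1 = 7
i=4: val = 7+4*1 = 11
i=5: val = 11+5*1 = 16
i=6: val = 16+6*1 = 22
i=7: val = 22+7*1 = 29

29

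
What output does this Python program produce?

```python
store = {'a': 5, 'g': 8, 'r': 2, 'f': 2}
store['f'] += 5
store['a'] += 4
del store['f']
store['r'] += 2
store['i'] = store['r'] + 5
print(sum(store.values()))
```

store['f'] = 2+5 = 7 → {'a': 5, 'g': 8, 'r': 2, 'f': 7}
store['a'] = 5+4 = 9 → {'a': 9, 'g': 8, 'r': 2, 'f': 7}
del 'f' → {'a': 9, 'g': 8, 'r': 2}
store['r'] = 2+2 = 4 → {'a': 9, 'g': 8, 'r': 4}
store['i'] = store['r']+5 = 9 → {'a': 9, 'g': 8, 'r': 4, 'i': 9}
sum of values = 30

30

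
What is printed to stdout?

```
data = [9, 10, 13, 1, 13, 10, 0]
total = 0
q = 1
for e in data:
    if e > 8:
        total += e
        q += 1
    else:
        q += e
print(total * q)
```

e=9: >8, total = 0+9 = 9; q=2
e=10: >8, total = 9+10 = 19; q=3
e=13: >8, total = 19+13 = 32; q=4
e=1: not >8; q=5
e=13: >8, total = 32+13 = 45; q=6
e=10: >8, total = 45+10 = 55; q=7
e=0: not >8; q=7
total*q = 55*7 = 385

385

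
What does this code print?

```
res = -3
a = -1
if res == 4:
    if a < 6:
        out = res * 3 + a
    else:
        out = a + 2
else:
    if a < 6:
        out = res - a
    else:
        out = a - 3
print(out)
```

res=-3, a=-1
res == 4 is False; a < 6 is True
→ out = res - a = -2

-2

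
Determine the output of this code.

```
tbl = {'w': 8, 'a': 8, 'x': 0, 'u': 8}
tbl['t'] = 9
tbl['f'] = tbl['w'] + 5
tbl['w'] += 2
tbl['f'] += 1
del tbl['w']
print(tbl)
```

tbl['t'] = 9 → {'w': 8, 'a': 8, 'x': 0, 'u': 8, 't': 9}
tbl['f'] = tbl['w']+5 = 13 → {'w': 8, 'a': 8, 'x': 0, 'u': 8, 't': 9, 'f': 13}
tbl['w'] = 8+2 = 10 → {'w': 10, 'a': 8, 'x': 0, 'u': 8, 't': 9, 'f': 13}
tbl['f'] = 13+1 = 14 → {'w': 10, 'a': 8, 'x': 0, 'u': 8, 't': 9, 'f': 14}
del 'w' → {'a': 8, 'x': 0, 'u': 8, 't': 9, 'f': 14}

{'a': 8, 'x': 0, 'u': 8, 't': 9, 'f': 14}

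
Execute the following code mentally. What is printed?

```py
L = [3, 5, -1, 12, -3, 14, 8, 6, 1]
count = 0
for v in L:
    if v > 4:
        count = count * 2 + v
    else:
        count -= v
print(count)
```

197

v=3: not >4, count = 0-3 = -3
v=5: >4, count = (-3)*2+5 = -1
v=-1: not >4, count = (-1)-(-1) = 0
v=12: >4, count = 0*2+12 = 12
v=-3: not >4, count = 12-(-3) = 15
v=14: >4, count = 15*2+14 = 44
v=8: >4, count = 44*2+8 = 96
v=6: >4, count = 96*2+6 = 198
v=1: not >4, count = 198-1 = 197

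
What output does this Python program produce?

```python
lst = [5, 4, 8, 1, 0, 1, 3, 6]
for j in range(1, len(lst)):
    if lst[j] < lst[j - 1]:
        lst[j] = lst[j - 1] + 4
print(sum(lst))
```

j=1: 4<5, lst[1] = 5+4 = 9 → [5, 9, 8, 1, 0, 1, 3, 6]
j=2: 8<9, lst[2] = 9+4 = 13 → [5, 9, 13, 1, 0, 1, 3, 6]
j=3: 1<13, lst[3] = 13+4 = 17 → [5, 9, 13, 17, 0, 1, 3, 6]
j=4: 0<17, lst[4] = 17+4 = 21 → [5, 9, 13, 17, 21, 1, 3, 6]
j=5: 1<21, lst[5] = 21+4 = 25 → [5, 9, 13, 17, 21, 25, 3, 6]
j=6: 3<25, lst[6] = 25+4 = 29 → [5, 9, 13, 17, 21, 25, 29, 6]
j=7: 6<29, lst[7] = 29+4 = 33 → [5, 9, 13, 17, 21, 25, 29, 33]
sum = 152

152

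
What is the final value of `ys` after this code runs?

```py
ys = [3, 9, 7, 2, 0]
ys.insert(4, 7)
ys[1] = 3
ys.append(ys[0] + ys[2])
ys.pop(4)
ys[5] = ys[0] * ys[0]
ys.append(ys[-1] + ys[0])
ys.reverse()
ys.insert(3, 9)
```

insert 7 at 4 → [3, 9, 7, 2, 7, 0]
ys[1] = 3 → [3, 3, 7, 2, 7, 0]
append ys[0]+ys[2] = 3+7 = 10 → [3, 3, 7, 2, 7, 0, 10]
pop(4) removes 7 → [3, 3, 7, 2, 0, 10]
ys[5] = ys[0]*ys[0] = 3*3 = 9 → [3, 3, 7, 2, 0, 9]
append ys[-1]+ys[0] = 9+3 = 12 → [3, 3, 7, 2, 0, 9, 12]
reverse → [12, 9, 0, 2, 7, 3, 3]
insert 9 at 3 → [12, 9, 0, 9, 2, 7, 3, 3]

[12, 9, 0, 9, 2, 7, 3, 3]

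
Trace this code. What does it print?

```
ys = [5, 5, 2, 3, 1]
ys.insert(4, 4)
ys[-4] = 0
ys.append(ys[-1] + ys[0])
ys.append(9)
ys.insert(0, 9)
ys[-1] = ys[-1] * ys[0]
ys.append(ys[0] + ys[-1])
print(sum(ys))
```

insert 4 at 4 → [5, 5, 2, 3, 4, 1]
ys[-4] = 0 → [5, 5, 0, 3, 4, 1]
append ys[-1]+ys[0] = 1+5 = 6 → [5, 5, 0, 3, 4, 1, 6]
append 9 → [5, 5, 0, 3, 4, 1, 6, 9]
insert 9 at 0 → [9, 5, 5, 0, 3, 4, 1, 6, 9]
ys[-1] = ys[-1]*ys[0] = 9*9 = 81 → [9, 5, 5, 0, 3, 4, 1, 6, 81]
append ys[0]+ys[-1] = 9+81 = 90 → [9, 5, 5, 0, 3, 4, 1, 6, 81, 90]
sum = 204

204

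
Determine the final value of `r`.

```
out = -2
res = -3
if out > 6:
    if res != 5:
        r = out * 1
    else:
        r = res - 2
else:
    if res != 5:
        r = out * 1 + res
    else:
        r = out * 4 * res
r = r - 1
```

-6

out=-2, res=-3
out > 6 is False; res != 5 is True
→ r = out * 1 + res = -5
r = (-5)-1 = -6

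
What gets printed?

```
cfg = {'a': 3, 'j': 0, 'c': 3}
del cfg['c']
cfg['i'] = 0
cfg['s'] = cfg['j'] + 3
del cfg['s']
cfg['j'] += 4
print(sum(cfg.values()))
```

7

del 'c' → {'a': 3, 'j': 0}
cfg['i'] = 0 → {'a': 3, 'j': 0, 'i': 0}
cfg['s'] = cfg['j']+3 = 3 → {'a': 3, 'j': 0, 'i': 0, 's': 3}
del 's' → {'a': 3, 'j': 0, 'i': 0}
cfg['j'] = 0+4 = 4 → {'a': 3, 'j': 4, 'i': 0}
sum of values = 7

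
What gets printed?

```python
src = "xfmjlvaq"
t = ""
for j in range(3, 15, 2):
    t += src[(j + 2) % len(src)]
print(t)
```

j=3: add src[5]='v' → 'v'
j=5: add src[7]='q' → 'vq'
j=7: add src[1]='f' → 'vqf'
j=9: add src[3]='j' → 'vqfj'
j=11: add src[5]='v' → 'vqfjv'
j=13: add src[7]='q' → 'vqfjvq'

vqfjvq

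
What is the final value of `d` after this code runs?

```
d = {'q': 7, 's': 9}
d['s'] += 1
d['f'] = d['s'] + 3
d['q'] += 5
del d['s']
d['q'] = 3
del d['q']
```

d['s'] = 9+1 = 10 → {'q': 7, 's': 10}
d['f'] = d['s']+3 = 13 → {'q': 7, 's': 10, 'f': 13}
d['q'] = 7+5 = 12 → {'q': 12, 's': 10, 'f': 13}
del 's' → {'q': 12, 'f': 13}
d['q'] = 3 → {'q': 3, 'f': 13}
del 'q' → {'f': 13}

{'f': 13}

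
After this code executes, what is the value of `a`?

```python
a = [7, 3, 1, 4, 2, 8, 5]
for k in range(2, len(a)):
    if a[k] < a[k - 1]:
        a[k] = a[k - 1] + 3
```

k=2: 1<3, a[2] = 3+3 = 6 → [7, 3, 6, 4, 2, 8, 5]
k=3: 4<6, a[3] = 6+3 = 9 → [7, 3, 6, 9, 2, 8, 5]
k=4: 2<9, a[4] = 9+3 = 12 → [7, 3, 6, 9, 12, 8, 5]
k=5: 8<12, a[5] = 12+3 = 15 → [7, 3, 6, 9, 12, 15, 5]
k=6: 5<15, a[6] = 15+3 = 18 → [7, 3, 6, 9, 12, 15, 18]

[7, 3, 6, 9, 12, 15, 18]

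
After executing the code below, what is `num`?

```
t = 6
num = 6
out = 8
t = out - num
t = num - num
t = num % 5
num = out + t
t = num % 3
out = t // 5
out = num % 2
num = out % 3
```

t = 8-6 = 2
t = 6-6 = 0
t = 6%5 = 1
num = 8+1 = 9
t = 9%3 = 0
out = 0//5 = 0
out = 9%2 = 1
num = 1%3 = 1

1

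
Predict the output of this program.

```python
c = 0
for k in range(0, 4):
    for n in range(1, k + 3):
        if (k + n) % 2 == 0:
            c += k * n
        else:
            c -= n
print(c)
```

30

k=0,n=1: odd sum, c = 0-1 = -1
k=0,n=2: even sum, c = (-1)+0 = -1
k=1,n=1: even sum, c = (-1)+1 = 0
k=1,n=2: odd sum, c = 0-2 = -2
k=1,n=3: even sum, c = (-2)+3 = 1
k=2,n=1: odd sum, c = 1-1 = 0
k=2,n=2: even sum, c = 0+4 = 4
k=2,n=3: odd sum, c = 4-3 = 1
k=2,n=4: even sum, c = 1+8 = 9
k=3,n=1: even sum, c = 9+3 = 12
k=3,n=2: odd sum, c = 12-2 = 10
k=3,n=3: even sum, c = 10+9 = 19
k=3,n=4: odd sum, c = 19-4 = 15
k=3,n=5: even sum, c = 15+15 = 30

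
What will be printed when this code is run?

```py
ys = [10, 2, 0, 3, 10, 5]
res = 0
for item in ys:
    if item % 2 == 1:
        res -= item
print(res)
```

-8

item=10: not odd
item=2: not odd
item=0: not odd
item=3: odd, res = 0-3 = -3
item=10: not odd
item=5: odd, res = (-3)-5 = -8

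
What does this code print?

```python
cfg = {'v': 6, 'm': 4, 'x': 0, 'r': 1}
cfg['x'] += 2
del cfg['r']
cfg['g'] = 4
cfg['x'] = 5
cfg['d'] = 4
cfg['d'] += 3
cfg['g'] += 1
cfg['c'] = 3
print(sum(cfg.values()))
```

30

cfg['x'] = 0+2 = 2 → {'v': 6, 'm': 4, 'x': 2, 'r': 1}
del 'r' → {'v': 6, 'm': 4, 'x': 2}
cfg['g'] = 4 → {'v': 6, 'm': 4, 'x': 2, 'g': 4}
cfg['x'] = 5 → {'v': 6, 'm': 4, 'x': 5, 'g': 4}
cfg['d'] = 4 → {'v': 6, 'm': 4, 'x': 5, 'g': 4, 'd': 4}
cfg['d'] = 4+3 = 7 → {'v': 6, 'm': 4, 'x': 5, 'g': 4, 'd': 7}
cfg['g'] = 4+1 = 5 → {'v': 6, 'm': 4, 'x': 5, 'g': 5, 'd': 7}
cfg['c'] = 3 → {'v': 6, 'm': 4, 'x': 5, 'g': 5, 'd': 7, 'c': 3}
sum of values = 30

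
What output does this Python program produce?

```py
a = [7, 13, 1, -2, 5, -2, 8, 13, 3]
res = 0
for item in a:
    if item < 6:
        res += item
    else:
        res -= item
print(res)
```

item=7: not <6, res = 0-7 = -7
item=13: not <6, res = (-7)-13 = -20
item=1: <6, res = (-20)+1 = -19
item=-2: <6, res = (-19)+(-2) = -21
item=5: <6, res = (-21)+5 = -16
item=-2: <6, res = (-16)+(-2) = -18
item=8: not <6, res = (-18)-8 = -26
item=13: not <6, res = (-26)-13 = -39
item=3: <6, res = (-39)+3 = -36

-36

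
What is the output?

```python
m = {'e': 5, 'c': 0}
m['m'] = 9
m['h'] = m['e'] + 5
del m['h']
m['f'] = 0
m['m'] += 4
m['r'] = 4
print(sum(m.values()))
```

m['m'] = 9 → {'e': 5, 'c': 0, 'm': 9}
m['h'] = m['e']+5 = 10 → {'e': 5, 'c': 0, 'm': 9, 'h': 10}
del 'h' → {'e': 5, 'c': 0, 'm': 9}
m['f'] = 0 → {'e': 5, 'c': 0, 'm': 9, 'f': 0}
m['m'] = 9+4 = 13 → {'e': 5, 'c': 0, 'm': 13, 'f': 0}
m['r'] = 4 → {'e': 5, 'c': 0, 'm': 13, 'f': 0, 'r': 4}
sum of values = 22

22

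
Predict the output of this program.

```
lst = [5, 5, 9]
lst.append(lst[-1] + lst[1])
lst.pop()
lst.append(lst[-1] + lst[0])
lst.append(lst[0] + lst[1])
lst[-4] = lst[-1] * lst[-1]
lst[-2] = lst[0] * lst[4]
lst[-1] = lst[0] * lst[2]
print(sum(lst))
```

append lst[-1]+lst[1] = 9+5 = 14 → [5, 5, 9, 14]
pop() removes 14 → [5, 5, 9]
append lst[-1]+lst[0] = 9+5 = 14 → [5, 5, 9, 14]
append lst[0]+lst[1] = 5+5 = 10 → [5, 5, 9, 14, 10]
lst[-4] = lst[-1]*lst[-1] = 10*10 = 100 → [5, 100, 9, 14, 10]
lst[-2] = lst[0]*lst[4] = 5*10 = 50 → [5, 100, 9, 50, 10]
lst[-1] = lst[0]*lst[2] = 5*9 = 45 → [5, 100, 9, 50, 45]
sum = 209

209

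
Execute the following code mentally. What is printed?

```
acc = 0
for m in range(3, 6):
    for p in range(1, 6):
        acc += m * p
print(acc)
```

180

m=3,p=1: acc = 0+3 = 3
m=3,p=2: acc = 3+6 = 9
m=3,p=3: acc = 9+9 = 18
m=3,p=4: acc = 18+12 = 30
m=3,p=5: acc = 30+15 = 45
m=4,p=1: acc = 45+4 = 49
m=4,p=2: acc = 49+8 = 57
m=4,p=3: acc = 57+12 = 69
m=4,p=4: acc = 69+16 = 85
m=4,p=5: acc = 85+20 = 105
m=5,p=1: acc = 105+5 = 110
m=5,p=2: acc = 110+10 = 120
m=5,p=3: acc = 120+15 = 135
m=5,p=4: acc = 135+20 = 155
m=5,p=5: acc = 155+25 = 180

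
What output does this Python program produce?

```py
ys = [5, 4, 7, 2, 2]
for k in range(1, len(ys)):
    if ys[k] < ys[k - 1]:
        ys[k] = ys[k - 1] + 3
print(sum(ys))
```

k=1: 4<5, ys[1] = 5+3 = 8 → [5, 8, 7, 2, 2]
k=2: 7<8, ys[2] = 8+3 = 11 → [5, 8, 11, 2, 2]
k=3: 2<11, ys[3] = 11+3 = 14 → [5, 8, 11, 14, 2]
k=4: 2<14, ys[4] = 14+3 = 17 → [5, 8, 11, 14, 17]
sum = 55

55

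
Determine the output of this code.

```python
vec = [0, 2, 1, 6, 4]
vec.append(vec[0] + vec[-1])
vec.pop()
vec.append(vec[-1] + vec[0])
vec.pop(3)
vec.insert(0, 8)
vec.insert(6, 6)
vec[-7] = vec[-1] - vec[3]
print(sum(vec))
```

append vec[0]+vec[-1] = 0+4 = 4 → [0, 2, 1, 6, 4, 4]
pop() removes 4 → [0, 2, 1, 6, 4]
append vec[-1]+vec[0] = 4+0 = 4 → [0, 2, 1, 6, 4, 4]
pop(3) removes 6 → [0, 2, 1, 4, 4]
insert 8 at 0 → [8, 0, 2, 1, 4, 4]
insert 6 at 6 → [8, 0, 2, 1, 4, 4, 6]
vec[-7] = vec[-1]-vec[3] = 6-1 = 5 → [5, 0, 2, 1, 4, 4, 6]
sum = 22

22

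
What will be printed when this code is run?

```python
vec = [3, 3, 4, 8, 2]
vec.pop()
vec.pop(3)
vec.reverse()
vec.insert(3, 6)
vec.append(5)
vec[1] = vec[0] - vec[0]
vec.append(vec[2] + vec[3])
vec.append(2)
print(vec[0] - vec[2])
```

pop() removes 2 → [3, 3, 4, 8]
pop(3) removes 8 → [3, 3, 4]
reverse → [4, 3, 3]
insert 6 at 3 → [4, 3, 3, 6]
append 5 → [4, 3, 3, 6, 5]
vec[1] = vec[0]-vec[0] = 4-4 = 0 → [4, 0, 3, 6, 5]
append vec[2]+vec[3] = 3+6 = 9 → [4, 0, 3, 6, 5, 9]
append 2 → [4, 0, 3, 6, 5, 9, 2]
vec[0]-vec[2] = 4-3 = 1

1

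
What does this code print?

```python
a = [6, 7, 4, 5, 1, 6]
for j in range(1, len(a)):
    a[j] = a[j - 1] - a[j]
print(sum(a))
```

j=1: a[1] = 6-7 = -1 → [6, -1, 4, 5, 1, 6]
j=2: a[2] = (-1)-4 = -5 → [6, -1, -5, 5, 1, 6]
j=3: a[3] = (-5)-5 = -10 → [6, -1, -5, -10, 1, 6]
j=4: a[4] = (-10)-1 = -11 → [6, -1, -5, -10, -11, 6]
j=5: a[5] = (-11)-6 = -17 → [6, -1, -5, -10, -11, -17]
sum = -38

-38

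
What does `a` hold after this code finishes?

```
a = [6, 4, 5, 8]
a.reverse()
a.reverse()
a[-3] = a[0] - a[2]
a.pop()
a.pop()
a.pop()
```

[6]

reverse → [8, 5, 4, 6]
reverse → [6, 4, 5, 8]
a[-3] = a[0]-a[2] = 6-5 = 1 → [6, 1, 5, 8]
pop() removes 8 → [6, 1, 5]
pop() removes 5 → [6, 1]
pop() removes 1 → [6]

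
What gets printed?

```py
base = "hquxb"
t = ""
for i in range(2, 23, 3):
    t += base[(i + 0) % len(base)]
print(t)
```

i=2: add base[2]='u' → 'u'
i=5: add base[0]='h' → 'uh'
i=8: add base[3]='x' → 'uhx'
i=11: add base[1]='q' → 'uhxq'
i=14: add base[4]='b' → 'uhxqb'
i=17: add base[2]='u' → 'uhxqbu'
i=20: add base[0]='h' → 'uhxqbuh'

uhxqbuh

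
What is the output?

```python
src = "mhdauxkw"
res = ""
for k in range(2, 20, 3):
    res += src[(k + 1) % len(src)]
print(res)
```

k=2: add src[3]='a' → 'a'
k=5: add src[6]='k' → 'ak'
k=8: add src[1]='h' → 'akh'
k=11: add src[4]='u' → 'akhu'
k=14: add src[7]='w' → 'akhuw'
k=17: add src[2]='d' → 'akhuwd'

akhuwd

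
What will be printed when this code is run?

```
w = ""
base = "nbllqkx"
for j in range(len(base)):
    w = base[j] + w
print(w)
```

j=0: prepend 'n' → 'n'
j=1: prepend 'b' → 'bn'
j=2: prepend 'l' → 'lbn'
j=3: prepend 'l' → 'llbn'
j=4: prepend 'q' → 'qllbn'
j=5: prepend 'k' → 'kqllbn'
j=6: prepend 'x' → 'xkqllbn'

xkqllbn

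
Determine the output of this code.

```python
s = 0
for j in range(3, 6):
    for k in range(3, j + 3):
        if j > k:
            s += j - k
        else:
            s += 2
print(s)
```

22

j=3,k=3: not 3>3, s = 0+2 = 2
j=3,k=4: not 3>4, s = 2+2 = 4
j=3,k=5: not 3>5, s = 4+2 = 6
j=4,k=3: 4>3, s = 6+1 = 7
j=4,k=4: not 4>4, s = 7+2 = 9
j=4,k=5: not 4>5, s = 9+2 = 11
j=4,k=6: not 4>6, s = 11+2 = 13
j=5,k=3: 5>3, s = 13+2 = 15
j=5,k=4: 5>4, s = 15+1 = 16
j=5,k=5: not 5>5, s = 16+2 = 18
j=5,k=6: not 5>6, s = 18+2 = 20
j=5,k=7: not 5>7, s = 20+2 = 22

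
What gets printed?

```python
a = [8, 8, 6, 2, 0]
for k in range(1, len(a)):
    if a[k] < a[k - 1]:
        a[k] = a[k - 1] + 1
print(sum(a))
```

46

k=1: 8>=8, unchanged → [8, 8, 6, 2, 0]
k=2: 6<8, a[2] = 8+1 = 9 → [8, 8, 9, 2, 0]
k=3: 2<9, a[3] = 9+1 = 10 → [8, 8, 9, 10, 0]
k=4: 0<10, a[4] = 10+1 = 11 → [8, 8, 9, 10, 11]
sum = 46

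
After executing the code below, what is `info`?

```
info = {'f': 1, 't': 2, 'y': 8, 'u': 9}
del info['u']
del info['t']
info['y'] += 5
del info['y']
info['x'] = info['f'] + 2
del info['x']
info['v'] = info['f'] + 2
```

del 'u' → {'f': 1, 't': 2, 'y': 8}
del 't' → {'f': 1, 'y': 8}
info['y'] = 8+5 = 13 → {'f': 1, 'y': 13}
del 'y' → {'f': 1}
info['x'] = info['f']+2 = 3 → {'f': 1, 'x': 3}
del 'x' → {'f': 1}
info['v'] = info['f']+2 = 3 → {'f': 1, 'v': 3}

{'f': 1, 'v': 3}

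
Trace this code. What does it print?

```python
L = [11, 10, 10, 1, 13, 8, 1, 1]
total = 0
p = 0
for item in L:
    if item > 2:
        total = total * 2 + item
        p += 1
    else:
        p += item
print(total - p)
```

item=11: >2, total = 0*2+11 = 11; p=1
item=10: >2, total = 11*2+10 = 32; p=2
item=10: >2, total = 32*2+10 = 74; p=3
item=1: not >2; p=4
item=13: >2, total = 74*2+13 = 161; p=5
item=8: >2, total = 161*2+8 = 330; p=6
item=1: not >2; p=7
item=1: not >2; p=8
total-p = 330-8 = 322

322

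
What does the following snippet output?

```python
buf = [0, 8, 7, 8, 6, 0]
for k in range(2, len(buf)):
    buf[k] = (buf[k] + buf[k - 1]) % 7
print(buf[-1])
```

1

k=2: buf[2] = (7+8)%7 = 1 → [0, 8, 1, 8, 6, 0]
k=3: buf[3] = (8+1)%7 = 2 → [0, 8, 1, 2, 6, 0]
k=4: buf[4] = (6+2)%7 = 1 → [0, 8, 1, 2, 1, 0]
k=5: buf[5] = (0+1)%7 = 1 → [0, 8, 1, 2, 1, 1]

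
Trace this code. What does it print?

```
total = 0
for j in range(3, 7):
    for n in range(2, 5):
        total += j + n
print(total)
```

j=3,n=2: total = 0+5 = 5
j=3,n=3: total = 5+6 = 11
j=3,n=4: total = 11+7 = 18
j=4,n=2: total = 18+6 = 24
j=4,n=3: total = 24+7 = 31
j=4,n=4: total = 31+8 = 39
j=5,n=2: total = 39+7 = 46
j=5,n=3: total = 46+8 = 54
j=5,n=4: total = 54+9 = 63
j=6,n=2: total = 63+8 = 71
j=6,n=3: total = 71+9 = 80
j=6,n=4: total = 80+10 = 90

90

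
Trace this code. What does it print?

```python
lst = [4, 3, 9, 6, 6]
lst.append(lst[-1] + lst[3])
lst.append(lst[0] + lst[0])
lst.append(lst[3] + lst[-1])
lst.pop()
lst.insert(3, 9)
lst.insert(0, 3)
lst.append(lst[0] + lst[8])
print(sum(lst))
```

append lst[-1]+lst[3] = 6+6 = 12 → [4, 3, 9, 6, 6, 12]
append lst[0]+lst[0] = 4+4 = 8 → [4, 3, 9, 6, 6, 12, 8]
append lst[3]+lst[-1] = 6+8 = 14 → [4, 3, 9, 6, 6, 12, 8, 14]
pop() removes 14 → [4, 3, 9, 6, 6, 12, 8]
insert 9 at 3 → [4, 3, 9, 9, 6, 6, 12, 8]
insert 3 at 0 → [3, 4, 3, 9, 9, 6, 6, 12, 8]
append lst[0]+lst[8] = 3+8 = 11 → [3, 4, 3, 9, 9, 6, 6, 12, 8, 11]
sum = 71

71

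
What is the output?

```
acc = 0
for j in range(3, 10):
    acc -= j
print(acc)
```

-42

j=3: acc = 0-3 = -3
j=4: acc = (-3)-4 = -7
j=5: acc = (-7)-5 = -12
j=6: acc = (-12)-6 = -18
j=7: acc = (-18)-7 = -25
j=8: acc = (-25)-8 = -33
j=9: acc = (-33)-9 = -42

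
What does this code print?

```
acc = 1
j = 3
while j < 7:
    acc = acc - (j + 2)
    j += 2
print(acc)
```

j=3: acc = 1-5 = -4
j=5: acc = (-4)-7 = -11

-11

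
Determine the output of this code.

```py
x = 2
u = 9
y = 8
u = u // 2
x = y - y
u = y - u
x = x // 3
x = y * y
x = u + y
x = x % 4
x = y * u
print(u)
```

u = 9//2 = 4
x = 8-8 = 0
u = 8-4 = 4
x = 0//3 = 0
x = 8*8 = 64
x = 4+8 = 12
x = 12%4 = 0
x = 8*4 = 32

4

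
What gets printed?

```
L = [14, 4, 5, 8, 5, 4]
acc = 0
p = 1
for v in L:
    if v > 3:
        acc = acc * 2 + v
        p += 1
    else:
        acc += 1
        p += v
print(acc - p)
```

591

v=14: >3, acc = 0*2+14 = 14; p=2
v=4: >3, acc = 14*2+4 = 32; p=3
v=5: >3, acc = 32*2+5 = 69; p=4
v=8: >3, acc = 69*2+8 = 146; p=5
v=5: >3, acc = 146*2+5 = 297; p=6
v=4: >3, acc = 297*2+4 = 598; p=7
acc-p = 598-7 = 591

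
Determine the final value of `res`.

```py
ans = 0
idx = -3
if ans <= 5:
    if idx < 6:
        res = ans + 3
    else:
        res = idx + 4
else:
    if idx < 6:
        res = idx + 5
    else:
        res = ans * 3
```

3

ans=0, idx=-3
ans <= 5 is True; idx < 6 is True
→ res = ans + 3 = 3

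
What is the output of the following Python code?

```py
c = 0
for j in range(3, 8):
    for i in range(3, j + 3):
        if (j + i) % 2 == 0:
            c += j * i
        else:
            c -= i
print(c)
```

j=3,i=3: even sum, c = 0+9 = 9
j=3,i=4: odd sum, c = 9-4 = 5
j=3,i=5: even sum, c = 5+15 = 20
j=4,i=3: odd sum, c = 20-3 = 17
j=4,i=4: even sum, c = 17+16 = 33
j=4,i=5: odd sum, c = 33-5 = 28
j=4,i=6: even sum, c = 28+24 = 52
j=5,i=3: even sum, c = 52+15 = 67
j=5,i=4: odd sum, c = 67-4 = 63
j=5,i=5: even sum, c = 63+25 = 88
j=5,i=6: odd sum, c = 88-6 = 82
j=5,i=7: even sum, c = 82+35 = 117
j=6,i=3: odd sum, c = 117-3 = 114
j=6,i=4: even sum, c = 114+24 = 138
j=6,i=5: odd sum, c = 138-5 = 133
j=6,i=6: even sum, c = 133+36 = 169
j=6,i=7: odd sum, c = 169-7 = 162
j=6,i=8: even sum, c = 162+48 = 210
j=7,i=3: even sum, c = 210+21 = 231
j=7,i=4: odd sum, c = 231-4 = 227
j=7,i=5: even sum, c = 227+35 = 262
j=7,i=6: odd sum, c = 262-6 = 256
j=7,i=7: even sum, c = 256+49 = 305
j=7,i=8: odd sum, c = 305-8 = 297
j=7,i=9: even sum, c = 297+63 = 360

360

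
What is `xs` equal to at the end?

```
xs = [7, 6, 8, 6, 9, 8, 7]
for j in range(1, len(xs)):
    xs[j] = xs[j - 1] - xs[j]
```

j=1: xs[1] = 7-6 = 1 → [7, 1, 8, 6, 9, 8, 7]
j=2: xs[2] = 1-8 = -7 → [7, 1, -7, 6, 9, 8, 7]
j=3: xs[3] = (-7)-6 = -13 → [7, 1, -7, -13, 9, 8, 7]
j=4: xs[4] = (-13)-9 = -22 → [7, 1, -7, -13, -22, 8, 7]
j=5: xs[5] = (-22)-8 = -30 → [7, 1, -7, -13, -22, -30, 7]
j=6: xs[6] = (-30)-7 = -37 → [7, 1, -7, -13, -22, -30, -37]

[7, 1, -7, -13, -22, -30, -37]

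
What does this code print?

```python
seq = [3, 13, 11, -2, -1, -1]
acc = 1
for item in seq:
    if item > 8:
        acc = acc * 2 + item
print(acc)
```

item=3: not >8
item=13: >8, acc = 1*2+13 = 15
item=11: >8, acc = 15*2+11 = 41
item=-2: not >8
item=-1: not >8
item=-1: not >8

41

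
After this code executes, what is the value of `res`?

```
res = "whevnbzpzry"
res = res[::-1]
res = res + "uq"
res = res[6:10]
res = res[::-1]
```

'hevn'

reverse → 'yrzpzbnvehw'
+ 'uq' → 'yrzpzbnvehwuq'
slice [6:10] → 'nveh'
reverse → 'hevn'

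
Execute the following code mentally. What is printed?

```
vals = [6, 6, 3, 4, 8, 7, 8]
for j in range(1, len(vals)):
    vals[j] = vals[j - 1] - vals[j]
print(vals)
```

j=1: vals[1] = 6-6 = 0 → [6, 0, 3, 4, 8, 7, 8]
j=2: vals[2] = 0-3 = -3 → [6, 0, -3, 4, 8, 7, 8]
j=3: vals[3] = (-3)-4 = -7 → [6, 0, -3, -7, 8, 7, 8]
j=4: vals[4] = (-7)-8 = -15 → [6, 0, -3, -7, -15, 7, 8]
j=5: vals[5] = (-15)-7 = -22 → [6, 0, -3, -7, -15, -22, 8]
j=6: vals[6] = (-22)-8 = -30 → [6, 0, -3, -7, -15, -22, -30]

[6, 0, -3, -7, -15, -22, -30]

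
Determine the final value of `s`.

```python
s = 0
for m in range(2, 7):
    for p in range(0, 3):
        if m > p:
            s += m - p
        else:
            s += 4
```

49

m=2,p=0: 2>0, s = 0+2 = 2
m=2,p=1: 2>1, s = 2+1 = 3
m=2,p=2: not 2>2, s = 3+4 = 7
m=3,p=0: 3>0, s = 7+3 = 10
m=3,p=1: 3>1, s = 10+2 = 12
m=3,p=2: 3>2, s = 12+1 = 13
m=4,p=0: 4>0, s = 13+4 = 17
m=4,p=1: 4>1, s = 17+3 = 20
m=4,p=2: 4>2, s = 20+2 = 22
m=5,p=0: 5>0, s = 22+5 = 27
m=5,p=1: 5>1, s = 27+4 = 31
m=5,p=2: 5>2, s = 31+3 = 34
m=6,p=0: 6>0, s = 34+6 = 40
m=6,p=1: 6>1, s = 40+5 = 45
m=6,p=2: 6>2, s = 45+4 = 49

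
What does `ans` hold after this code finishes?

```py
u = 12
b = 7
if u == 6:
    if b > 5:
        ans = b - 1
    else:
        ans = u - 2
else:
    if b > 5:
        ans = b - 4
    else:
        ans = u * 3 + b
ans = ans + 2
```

u=12, b=7
u == 6 is False; b > 5 is True
→ ans = b - 4 = 3
ans = 3+2 = 5

5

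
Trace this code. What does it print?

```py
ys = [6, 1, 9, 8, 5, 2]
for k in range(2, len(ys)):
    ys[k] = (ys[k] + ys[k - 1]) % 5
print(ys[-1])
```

0

k=2: ys[2] = (9+1)%5 = 0 → [6, 1, 0, 8, 5, 2]
k=3: ys[3] = (8+0)%5 = 3 → [6, 1, 0, 3, 5, 2]
k=4: ys[4] = (5+3)%5 = 3 → [6, 1, 0, 3, 3, 2]
k=5: ys[5] = (2+3)%5 = 0 → [6, 1, 0, 3, 3, 0]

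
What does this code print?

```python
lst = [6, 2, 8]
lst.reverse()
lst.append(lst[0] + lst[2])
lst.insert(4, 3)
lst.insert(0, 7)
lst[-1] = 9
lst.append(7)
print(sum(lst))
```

reverse → [8, 2, 6]
append lst[0]+lst[2] = 8+6 = 14 → [8, 2, 6, 14]
insert 3 at 4 → [8, 2, 6, 14, 3]
insert 7 at 0 → [7, 8, 2, 6, 14, 3]
lst[-1] = 9 → [7, 8, 2, 6, 14, 9]
append 7 → [7, 8, 2, 6, 14, 9, 7]
sum = 53

53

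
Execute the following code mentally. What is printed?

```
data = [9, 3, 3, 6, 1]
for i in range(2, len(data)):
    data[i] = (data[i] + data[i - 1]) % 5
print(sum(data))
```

18

i=2: data[2] = (3+3)%5 = 1 → [9, 3, 1, 6, 1]
i=3: data[3] = (6+1)%5 = 2 → [9, 3, 1, 2, 1]
i=4: data[4] = (1+2)%5 = 3 → [9, 3, 1, 2, 3]
sum = 18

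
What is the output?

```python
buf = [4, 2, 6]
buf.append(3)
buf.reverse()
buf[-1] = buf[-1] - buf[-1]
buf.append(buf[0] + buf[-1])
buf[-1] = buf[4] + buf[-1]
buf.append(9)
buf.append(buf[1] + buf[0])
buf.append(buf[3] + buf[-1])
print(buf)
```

[3, 6, 2, 0, 6, 9, 9, 9]

append 3 → [4, 2, 6, 3]
reverse → [3, 6, 2, 4]
buf[-1] = buf[-1]-buf[-1] = 4-4 = 0 → [3, 6, 2, 0]
append buf[0]+buf[-1] = 3+0 = 3 → [3, 6, 2, 0, 3]
buf[-1] = buf[4]+buf[-1] = 3+3 = 6 → [3, 6, 2, 0, 6]
append 9 → [3, 6, 2, 0, 6, 9]
append buf[1]+buf[0] = 6+3 = 9 → [3, 6, 2, 0, 6, 9, 9]
append buf[3]+buf[-1] = 0+9 = 9 → [3, 6, 2, 0, 6, 9, 9, 9]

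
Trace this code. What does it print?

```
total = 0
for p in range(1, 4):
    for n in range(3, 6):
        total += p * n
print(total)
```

72

p=1,n=3: total = 0+3 = 3
p=1,n=4: total = 3+4 = 7
p=1,n=5: total = 7+5 = 12
p=2,n=3: total = 12+6 = 18
p=2,n=4: total = 18+8 = 26
p=2,n=5: total = 26+10 = 36
p=3,n=3: total = 36+9 = 45
p=3,n=4: total = 45+12 = 57
p=3,n=5: total = 57+15 = 72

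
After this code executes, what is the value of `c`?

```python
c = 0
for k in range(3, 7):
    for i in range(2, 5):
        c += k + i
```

90

k=3,i=2: c = 0+5 = 5
k=3,i=3: c = 5+6 = 11
k=3,i=4: c = 11+7 = 18
k=4,i=2: c = 18+6 = 24
k=4,i=3: c = 24+7 = 31
k=4,i=4: c = 31+8 = 39
k=5,i=2: c = 39+7 = 46
k=5,i=3: c = 46+8 = 54
k=5,i=4: c = 54+9 = 63
k=6,i=2: c = 63+8 = 71
k=6,i=3: c = 71+9 = 80
k=6,i=4: c = 80+10 = 90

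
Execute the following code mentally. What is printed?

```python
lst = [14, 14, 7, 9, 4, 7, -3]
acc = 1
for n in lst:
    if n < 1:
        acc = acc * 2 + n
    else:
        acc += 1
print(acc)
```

11

n=14: not <1, acc = 1+1 = 2
n=14: not <1, acc = 2+1 = 3
n=7: not <1, acc = 3+1 = 4
n=9: not <1, acc = 4+1 = 5
n=4: not <1, acc = 5+1 = 6
n=7: not <1, acc = 6+1 = 7
n=-3: <1, acc = 7*2+(-3) = 11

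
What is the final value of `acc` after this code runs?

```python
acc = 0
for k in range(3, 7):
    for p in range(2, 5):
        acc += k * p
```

k=3,p=2: acc = 0+6 = 6
k=3,p=3: acc = 6+9 = 15
k=3,p=4: acc = 15+12 = 27
k=4,p=2: acc = 27+8 = 35
k=4,p=3: acc = 35+12 = 47
k=4,p=4: acc = 47+16 = 63
k=5,p=2: acc = 63+10 = 73
k=5,p=3: acc = 73+15 = 88
k=5,p=4: acc = 88+20 = 108
k=6,p=2: acc = 108+12 = 120
k=6,p=3: acc = 120+18 = 138
k=6,p=4: acc = 138+24 = 162

162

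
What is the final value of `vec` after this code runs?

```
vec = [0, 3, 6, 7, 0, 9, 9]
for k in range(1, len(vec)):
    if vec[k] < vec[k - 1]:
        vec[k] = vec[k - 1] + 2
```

[0, 3, 6, 7, 9, 9, 9]

k=1: 3>=0, unchanged → [0, 3, 6, 7, 0, 9, 9]
k=2: 6>=3, unchanged → [0, 3, 6, 7, 0, 9, 9]
k=3: 7>=6, unchanged → [0, 3, 6, 7, 0, 9, 9]
k=4: 0<7, vec[4] = 7+2 = 9 → [0, 3, 6, 7, 9, 9, 9]
k=5: 9>=9, unchanged → [0, 3, 6, 7, 9, 9, 9]
k=6: 9>=9, unchanged → [0, 3, 6, 7, 9, 9, 9]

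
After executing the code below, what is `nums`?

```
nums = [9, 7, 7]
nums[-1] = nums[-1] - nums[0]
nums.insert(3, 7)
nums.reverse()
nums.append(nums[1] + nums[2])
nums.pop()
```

[7, -2, 7, 9]

nums[-1] = nums[-1]-nums[0] = 7-9 = -2 → [9, 7, -2]
insert 7 at 3 → [9, 7, -2, 7]
reverse → [7, -2, 7, 9]
append nums[1]+nums[2] = (-2)+7 = 5 → [7, -2, 7, 9, 5]
pop() removes 5 → [7, -2, 7, 9]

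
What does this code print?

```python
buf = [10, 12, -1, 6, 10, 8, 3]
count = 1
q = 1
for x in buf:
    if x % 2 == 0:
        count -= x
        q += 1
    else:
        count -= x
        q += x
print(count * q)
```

x=10: even, count = 1-10 = -9; q=2
x=12: even, count = (-9)-12 = -21; q=3
x=-1: not even, count = (-21)-(-1) = -20; q=2
x=6: even, count = (-20)-6 = -26; q=3
x=10: even, count = (-26)-10 = -36; q=4
x=8: even, count = (-36)-8 = -44; q=5
x=3: not even, count = (-44)-3 = -47; q=8
count*q = (-47)*8 = -376

-376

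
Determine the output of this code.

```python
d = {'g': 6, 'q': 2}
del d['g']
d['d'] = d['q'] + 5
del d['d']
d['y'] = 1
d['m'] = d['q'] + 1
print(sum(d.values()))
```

6

del 'g' → {'q': 2}
d['d'] = d['q']+5 = 7 → {'q': 2, 'd': 7}
del 'd' → {'q': 2}
d['y'] = 1 → {'q': 2, 'y': 1}
d['m'] = d['q']+1 = 3 → {'q': 2, 'y': 1, 'm': 3}
sum of values = 6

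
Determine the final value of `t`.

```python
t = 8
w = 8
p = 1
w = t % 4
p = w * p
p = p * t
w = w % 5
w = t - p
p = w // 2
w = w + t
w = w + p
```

w = 8%4 = 0
p = 0*1 = 0
p = 0*8 = 0
w = 0%5 = 0
w = 8-0 = 8
p = 8//2 = 4
w = 8+8 = 16
w = 16+4 = 20

8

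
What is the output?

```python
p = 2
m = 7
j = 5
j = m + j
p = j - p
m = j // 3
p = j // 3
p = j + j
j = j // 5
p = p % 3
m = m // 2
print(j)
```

j = 7+5 = 12
p = 12-2 = 10
m = 12//3 = 4
p = 12//3 = 4
p = 12+12 = 24
j = 12//5 = 2
p = 24%3 = 0
m = 4//2 = 2

2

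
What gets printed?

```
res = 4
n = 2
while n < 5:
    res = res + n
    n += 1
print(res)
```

n=2: res = 4+2 = 6
n=3: res = 6+3 = 9
n=4: res = 9+4 = 13

13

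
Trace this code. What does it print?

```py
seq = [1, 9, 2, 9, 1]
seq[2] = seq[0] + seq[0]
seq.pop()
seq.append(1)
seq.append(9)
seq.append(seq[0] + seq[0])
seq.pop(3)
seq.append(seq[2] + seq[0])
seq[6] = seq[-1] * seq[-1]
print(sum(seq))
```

33

seq[2] = seq[0]+seq[0] = 1+1 = 2 → [1, 9, 2, 9, 1]
pop() removes 1 → [1, 9, 2, 9]
append 1 → [1, 9, 2, 9, 1]
append 9 → [1, 9, 2, 9, 1, 9]
append seq[0]+seq[0] = 1+1 = 2 → [1, 9, 2, 9, 1, 9, 2]
pop(3) removes 9 → [1, 9, 2, 1, 9, 2]
append seq[2]+seq[0] = 2+1 = 3 → [1, 9, 2, 1, 9, 2, 3]
seq[6] = seq[-1]*seq[-1] = 3*3 = 9 → [1, 9, 2, 1, 9, 2, 9]
sum = 33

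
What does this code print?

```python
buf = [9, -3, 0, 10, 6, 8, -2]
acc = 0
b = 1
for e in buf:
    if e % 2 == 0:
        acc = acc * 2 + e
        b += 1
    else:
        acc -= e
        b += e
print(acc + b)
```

e=9: not even, acc = 0-9 = -9; b=10
e=-3: not even, acc = (-9)-(-3) = -6; b=7
e=0: even, acc = (-6)*2+0 = -12; b=8
e=10: even, acc = (-12)*2+10 = -14; b=9
e=6: even, acc = (-14)*2+6 = -22; b=10
e=8: even, acc = (-22)*2+8 = -36; b=11
e=-2: even, acc = (-36)*2+(-2) = -74; b=12
acc+b = (-74)+12 = -62

-62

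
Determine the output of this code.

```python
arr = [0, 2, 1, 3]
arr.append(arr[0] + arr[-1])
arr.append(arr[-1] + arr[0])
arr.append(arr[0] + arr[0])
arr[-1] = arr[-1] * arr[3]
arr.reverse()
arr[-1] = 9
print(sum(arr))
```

21

append arr[0]+arr[-1] = 0+3 = 3 → [0, 2, 1, 3, 3]
append arr[-1]+arr[0] = 3+0 = 3 → [0, 2, 1, 3, 3, 3]
append arr[0]+arr[0] = 0+0 = 0 → [0, 2, 1, 3, 3, 3, 0]
arr[-1] = arr[-1]*arr[3] = 0*3 = 0 → [0, 2, 1, 3, 3, 3, 0]
reverse → [0, 3, 3, 3, 1, 2, 0]
arr[-1] = 9 → [0, 3, 3, 3, 1, 2, 9]
sum = 21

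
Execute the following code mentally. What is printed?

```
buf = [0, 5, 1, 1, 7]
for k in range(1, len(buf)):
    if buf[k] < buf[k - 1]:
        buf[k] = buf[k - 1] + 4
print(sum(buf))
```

k=1: 5>=0, unchanged → [0, 5, 1, 1, 7]
k=2: 1<5, buf[2] = 5+4 = 9 → [0, 5, 9, 1, 7]
k=3: 1<9, buf[3] = 9+4 = 13 → [0, 5, 9, 13, 7]
k=4: 7<13, buf[4] = 13+4 = 17 → [0, 5, 9, 13, 17]
sum = 44

44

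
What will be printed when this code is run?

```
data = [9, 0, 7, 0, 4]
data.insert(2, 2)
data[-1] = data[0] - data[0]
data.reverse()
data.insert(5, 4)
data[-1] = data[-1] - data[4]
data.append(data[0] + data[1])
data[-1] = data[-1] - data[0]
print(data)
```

[0, 0, 7, 2, 0, 4, 9, 0]

insert 2 at 2 → [9, 0, 2, 7, 0, 4]
data[-1] = data[0]-data[0] = 9-9 = 0 → [9, 0, 2, 7, 0, 0]
reverse → [0, 0, 7, 2, 0, 9]
insert 4 at 5 → [0, 0, 7, 2, 0, 4, 9]
data[-1] = data[-1]-data[4] = 9-0 = 9 → [0, 0, 7, 2, 0, 4, 9]
append data[0]+data[1] = 0+0 = 0 → [0, 0, 7, 2, 0, 4, 9, 0]
data[-1] = data[-1]-data[0] = 0-0 = 0 → [0, 0, 7, 2, 0, 4, 9, 0]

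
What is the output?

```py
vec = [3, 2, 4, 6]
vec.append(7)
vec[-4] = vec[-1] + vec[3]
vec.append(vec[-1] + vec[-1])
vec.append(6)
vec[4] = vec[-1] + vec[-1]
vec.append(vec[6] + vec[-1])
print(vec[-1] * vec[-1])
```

append 7 → [3, 2, 4, 6, 7]
vec[-4] = vec[-1]+vec[3] = 7+6 = 13 → [3, 13, 4, 6, 7]
append vec[-1]+vec[-1] = 7+7 = 14 → [3, 13, 4, 6, 7, 14]
append 6 → [3, 13, 4, 6, 7, 14, 6]
vec[4] = vec[-1]+vec[-1] = 6+6 = 12 → [3, 13, 4, 6, 12, 14, 6]
append vec[6]+vec[-1] = 6+6 = 12 → [3, 13, 4, 6, 12, 14, 6, 12]
vec[-1]*vec[-1] = 12*12 = 144

144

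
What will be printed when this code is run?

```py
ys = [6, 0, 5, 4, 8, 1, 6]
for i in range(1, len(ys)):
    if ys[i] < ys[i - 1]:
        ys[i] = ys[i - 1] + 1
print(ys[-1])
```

12

i=1: 0<6, ys[1] = 6+1 = 7 → [6, 7, 5, 4, 8, 1, 6]
i=2: 5<7, ys[2] = 7+1 = 8 → [6, 7, 8, 4, 8, 1, 6]
i=3: 4<8, ys[3] = 8+1 = 9 → [6, 7, 8, 9, 8, 1, 6]
i=4: 8<9, ys[4] = 9+1 = 10 → [6, 7, 8, 9, 10, 1, 6]
i=5: 1<10, ys[5] = 10+1 = 11 → [6, 7, 8, 9, 10, 11, 6]
i=6: 6<11, ys[6] = 11+1 = 12 → [6, 7, 8, 9, 10, 11, 12]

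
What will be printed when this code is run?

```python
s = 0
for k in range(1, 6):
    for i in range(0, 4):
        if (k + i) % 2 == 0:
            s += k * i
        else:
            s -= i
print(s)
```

k=1,i=0: odd sum, s = 0-0 = 0
k=1,i=1: even sum, s = 0+1 = 1
k=1,i=2: odd sum, s = 1-2 = -1
k=1,i=3: even sum, s = (-1)+3 = 2
k=2,i=0: even sum, s = 2+0 = 2
k=2,i=1: odd sum, s = 2-1 = 1
k=2,i=2: even sum, s = 1+4 = 5
k=2,i=3: odd sum, s = 5-3 = 2
k=3,i=0: odd sum, s = 2-0 = 2
k=3,i=1: even sum, s = 2+3 = 5
k=3,i=2: odd sum, s = 5-2 = 3
k=3,i=3: even sum, s = 3+9 = 12
k=4,i=0: even sum, s = 12+0 = 12
k=4,i=1: odd sum, s = 12-1 = 11
k=4,i=2: even sum, s = 11+8 = 19
k=4,i=3: odd sum, s = 19-3 = 16
k=5,i=0: odd sum, s = 16-0 = 16
k=5,i=1: even sum, s = 16+5 = 21
k=5,i=2: odd sum, s = 21-2 = 19
k=5,i=3: even sum, s = 19+15 = 34

34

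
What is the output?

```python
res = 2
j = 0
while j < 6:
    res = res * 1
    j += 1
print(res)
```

j=0: res = 2*1 = 2
j=1: res = 2*1 = 2
j=2: res = 2*1 = 2
j=3: res = 2*1 = 2
j=4: res = 2*1 = 2
j=5: res = 2*1 = 2

2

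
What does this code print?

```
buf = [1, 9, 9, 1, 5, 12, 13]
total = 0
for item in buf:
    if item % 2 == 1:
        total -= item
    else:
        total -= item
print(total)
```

item=1: odd, total = 0-1 = -1
item=9: odd, total = (-1)-9 = -10
item=9: odd, total = (-10)-9 = -19
item=1: odd, total = (-19)-1 = -20
item=5: odd, total = (-20)-5 = -25
item=12: not odd, total = (-25)-12 = -37
item=13: odd, total = (-37)-13 = -50

-50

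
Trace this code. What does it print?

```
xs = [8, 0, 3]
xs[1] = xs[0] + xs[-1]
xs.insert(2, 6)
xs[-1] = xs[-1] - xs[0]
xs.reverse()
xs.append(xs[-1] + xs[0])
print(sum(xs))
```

xs[1] = xs[0]+xs[-1] = 8+3 = 11 → [8, 11, 3]
insert 6 at 2 → [8, 11, 6, 3]
xs[-1] = xs[-1]-xs[0] = 3-8 = -5 → [8, 11, 6, -5]
reverse → [-5, 6, 11, 8]
append xs[-1]+xs[0] = 8+(-5) = 3 → [-5, 6, 11, 8, 3]
sum = 23

23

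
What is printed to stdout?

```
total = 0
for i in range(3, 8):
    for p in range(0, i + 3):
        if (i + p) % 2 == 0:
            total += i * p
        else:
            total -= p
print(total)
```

i=3,p=0: odd sum, total = 0-0 = 0
i=3,p=1: even sum, total = 0+3 = 3
i=3,p=2: odd sum, total = 3-2 = 1
i=3,p=3: even sum, total = 1+9 = 10
i=3,p=4: odd sum, total = 10-4 = 6
i=3,p=5: even sum, total = 6+15 = 21
i=4,p=0: even sum, total = 21+0 = 21
i=4,p=1: odd sum, total = 21-1 = 20
i=4,p=2: even sum, total = 20+8 = 28
i=4,p=3: odd sum, total = 28-3 = 25
i=4,p=4: even sum, total = 25+16 = 41
i=4,p=5: odd sum, total = 41-5 = 36
i=4,p=6: even sum, total = 36+24 = 60
i=5,p=0: odd sum, total = 60-0 = 60
i=5,p=1: even sum, total = 60+5 = 65
i=5,p=2: odd sum, total = 65-2 = 63
i=5,p=3: even sum, total = 63+15 = 78
i=5,p=4: odd sum, total = 78-4 = 74
i=5,p=5: even sum, total = 74+25 = 99
i=5,p=6: odd sum, total = 99-6 = 93
i=5,p=7: even sum, total = 93+35 = 128
i=6,p=0: even sum, total = 128+0 = 128
i=6,p=1: odd sum, total = 128-1 = 127
i=6,p=2: even sum, total = 127+12 = 139
i=6,p=3: odd sum, total = 139-3 = 136
i=6,p=4: even sum, total = 136+24 = 160
i=6,p=5: odd sum, total = 160-5 = 155
i=6,p=6: even sum, total = 155+36 = 191
i=6,p=7: odd sum, total = 191-7 = 184
i=6,p=8: even sum, total = 184+48 = 232
i=7,p=0: odd sum, total = 232-0 = 232
i=7,p=1: even sum, total = 232+7 = 239
i=7,p=2: odd sum, total = 239-2 = 237
i=7,p=3: even sum, total = 237+21 = 258
i=7,p=4: odd sum, total = 258-4 = 254
i=7,p=5: even sum, total = 254+35 = 289
i=7,p=6: odd sum, total = 289-6 = 283
i=7,p=7: even sum, total = 283+49 = 332
i=7,p=8: odd sum, total = 332-8 = 324
i=7,p=9: even sum, total = 324+63 = 387

387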